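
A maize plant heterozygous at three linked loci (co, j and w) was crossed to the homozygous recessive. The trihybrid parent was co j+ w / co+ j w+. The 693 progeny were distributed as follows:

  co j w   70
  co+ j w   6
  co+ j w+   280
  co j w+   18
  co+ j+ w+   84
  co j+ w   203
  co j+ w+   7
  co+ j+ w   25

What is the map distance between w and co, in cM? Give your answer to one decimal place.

The two rarest classes, co j+ w+ and co+ j w, are the double crossovers. Comparing them with the parentals, only the w allele has switched, so w is the middle locus and the order is j – w – co.
Crossovers in the w–co interval produce the single-crossover classes co+ j+ w and co j w+ (25 + 18 = 43) plus the double crossovers (13).
RF(w–co) = (43 + 13) / 693 = 56/693 = 0.0808 → 8.1 cM.

8.1 cM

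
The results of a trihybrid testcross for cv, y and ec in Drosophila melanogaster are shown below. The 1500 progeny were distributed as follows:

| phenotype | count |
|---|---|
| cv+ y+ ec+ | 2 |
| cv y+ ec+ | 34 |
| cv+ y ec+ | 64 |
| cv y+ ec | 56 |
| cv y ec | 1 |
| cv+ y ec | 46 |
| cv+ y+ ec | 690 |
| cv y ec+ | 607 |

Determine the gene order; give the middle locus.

ec

The two most frequent reciprocal classes, cv+ y+ ec and cv y ec+, are the parental types, so the F1 was cv+ y+ ec / cv y ec+.
The two rarest classes, cv+ y+ ec+ and cv y ec, are the double crossovers. Comparing them with the parentals, only the ec allele has switched, so ec is the middle locus and the order is y – ec – cv.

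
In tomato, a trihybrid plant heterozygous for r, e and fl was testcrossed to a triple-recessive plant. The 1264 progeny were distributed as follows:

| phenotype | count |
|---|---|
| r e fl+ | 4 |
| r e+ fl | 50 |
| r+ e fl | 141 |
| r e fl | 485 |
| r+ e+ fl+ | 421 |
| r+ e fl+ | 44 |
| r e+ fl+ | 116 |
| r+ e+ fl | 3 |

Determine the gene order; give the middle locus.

The two most frequent reciprocal classes, r+ e+ fl+ and r e fl, are the parental types, so the F1 was r+ e+ fl+ / r e fl.
The two rarest classes, r+ e+ fl and r e fl+, are the double crossovers. Comparing them with the parentals, only the fl allele has switched, so fl is the middle locus and the order is e – fl – r.

fl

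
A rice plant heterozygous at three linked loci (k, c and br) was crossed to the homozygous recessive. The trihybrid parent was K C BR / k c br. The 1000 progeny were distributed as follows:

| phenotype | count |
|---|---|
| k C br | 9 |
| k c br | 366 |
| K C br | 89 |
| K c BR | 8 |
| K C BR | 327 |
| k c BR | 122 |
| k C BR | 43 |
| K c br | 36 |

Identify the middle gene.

c

The two rarest classes, K c BR and k C br, are the double crossovers. Comparing them with the parentals, only the c allele has switched, so c is the middle locus and the order is br – c – k.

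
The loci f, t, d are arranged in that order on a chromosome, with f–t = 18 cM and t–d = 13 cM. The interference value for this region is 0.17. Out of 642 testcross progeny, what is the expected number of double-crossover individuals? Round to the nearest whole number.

Map distances give recombination frequencies of 0.180 and 0.130 for the two intervals.
With interference 0.17 (so coincidence = 0.83), expected double-crossover frequency = 0.180 × 0.130 × 0.83 = 0.01942.
Expected number = 0.01942 × 642 = 12.47 ≈ 12.

12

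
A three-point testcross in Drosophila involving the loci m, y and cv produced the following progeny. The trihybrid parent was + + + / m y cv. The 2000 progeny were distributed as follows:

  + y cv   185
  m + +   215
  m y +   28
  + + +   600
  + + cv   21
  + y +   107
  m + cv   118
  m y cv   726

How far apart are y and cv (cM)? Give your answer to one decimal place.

The two rarest classes, + + cv and m y +, are the double crossovers. Comparing them with the parentals, only the cv allele has switched, so cv is the middle locus and the order is m – cv – y.
Crossovers in the cv–y interval produce the single-crossover classes + y + and m + cv (107 + 118 = 225) plus the double crossovers (49).
RF(cv–y) = (225 + 49) / 2000 = 274/2000 = 0.1370 → 13.7 cM.

13.7 cM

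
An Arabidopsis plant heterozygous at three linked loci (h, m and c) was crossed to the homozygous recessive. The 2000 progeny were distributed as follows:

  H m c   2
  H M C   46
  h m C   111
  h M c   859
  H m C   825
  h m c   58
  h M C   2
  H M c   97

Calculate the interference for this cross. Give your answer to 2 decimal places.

The two most frequent reciprocal classes, h M c and H m C, are the parental types, so the F1 was h M c / H m C.
The two rarest classes, h M C and H m c, are the double crossovers. Comparing them with the parentals, only the c allele has switched, so c is the middle locus and the order is h – c – m.
h–c: (208 + 4)/2000 = 0.1060; c–m: (104 + 4)/2000 = 0.0540.
Expected DCO frequency = 0.1060 × 0.0540 ≈ 0.00572; observed = 4/2000 ≈ 0.00200.
Coefficient of coincidence = 0.00200/0.00572 ≈ 0.35; interference = 1 − 0.35 = 0.65.

0.65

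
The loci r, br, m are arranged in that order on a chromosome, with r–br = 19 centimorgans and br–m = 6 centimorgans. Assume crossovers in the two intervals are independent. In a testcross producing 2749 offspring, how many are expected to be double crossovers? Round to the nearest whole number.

31

Map distances give recombination frequencies of 0.190 and 0.060 for the two intervals.
With no interference, expected double-crossover frequency = 0.190 × 0.060 = 0.01140.
Expected number = 0.01140 × 2749 = 31.34 ≈ 31.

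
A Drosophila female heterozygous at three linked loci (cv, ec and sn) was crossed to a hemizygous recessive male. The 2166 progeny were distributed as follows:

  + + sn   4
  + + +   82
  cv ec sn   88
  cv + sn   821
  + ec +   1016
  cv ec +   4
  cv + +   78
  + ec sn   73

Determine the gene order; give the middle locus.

cv

The two most frequent reciprocal classes, cv + sn and + ec +, are the parental types, so the F1 was cv + sn / + ec +.
The two rarest classes, + + sn and cv ec +, are the double crossovers. Comparing them with the parentals, only the cv allele has switched, so cv is the middle locus and the order is ec – cv – sn.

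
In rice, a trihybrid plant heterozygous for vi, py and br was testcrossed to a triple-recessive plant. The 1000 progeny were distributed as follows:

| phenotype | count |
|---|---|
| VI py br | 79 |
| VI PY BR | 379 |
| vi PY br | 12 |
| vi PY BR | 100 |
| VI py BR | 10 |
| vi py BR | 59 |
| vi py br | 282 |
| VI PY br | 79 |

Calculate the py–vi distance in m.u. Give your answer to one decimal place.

The two most frequent reciprocal classes, vi py br and VI PY BR, are the parental types, so the F1 was vi py br / VI PY BR.
The two rarest classes, vi PY br and VI py BR, are the double crossovers. Comparing them with the parentals, only the py allele has switched, so py is the middle locus and the order is br – py – vi.
Crossovers in the py–vi interval produce the single-crossover classes VI py br and vi PY BR (79 + 100 = 179) plus the double crossovers (22).
RF(py–vi) = (179 + 22) / 1000 = 201/1000 = 0.2010 → 20.1 m.u.

20.1 m.u.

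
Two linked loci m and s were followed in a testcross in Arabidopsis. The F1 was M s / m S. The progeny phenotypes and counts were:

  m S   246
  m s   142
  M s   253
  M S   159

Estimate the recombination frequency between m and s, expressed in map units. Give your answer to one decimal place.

The recombinant classes are M S and m s: 159 + 142 = 301.
Recombination frequency = 301/800 = 0.3762 ≈ 37.6%, i.e. 37.6 map units.

37.6 map units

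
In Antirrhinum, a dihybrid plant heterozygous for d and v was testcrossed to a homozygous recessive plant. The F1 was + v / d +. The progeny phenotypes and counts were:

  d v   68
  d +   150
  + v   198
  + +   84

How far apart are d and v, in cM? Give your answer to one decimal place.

The recombinant classes are + + and d v: 84 + 68 = 152.
Recombination frequency = 152/500 = 0.3040 ≈ 30.4%, i.e. 30.4 cM.

30.4 cM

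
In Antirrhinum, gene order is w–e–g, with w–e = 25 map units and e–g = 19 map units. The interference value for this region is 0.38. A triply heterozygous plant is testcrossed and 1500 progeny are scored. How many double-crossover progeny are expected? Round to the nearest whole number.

Map distances give recombination frequencies of 0.250 and 0.190 for the two intervals.
With interference 0.38 (so coincidence = 0.62), expected double-crossover frequency = 0.250 × 0.190 × 0.62 = 0.02945.
Expected number = 0.02945 × 1500 = 44.18 ≈ 44.

44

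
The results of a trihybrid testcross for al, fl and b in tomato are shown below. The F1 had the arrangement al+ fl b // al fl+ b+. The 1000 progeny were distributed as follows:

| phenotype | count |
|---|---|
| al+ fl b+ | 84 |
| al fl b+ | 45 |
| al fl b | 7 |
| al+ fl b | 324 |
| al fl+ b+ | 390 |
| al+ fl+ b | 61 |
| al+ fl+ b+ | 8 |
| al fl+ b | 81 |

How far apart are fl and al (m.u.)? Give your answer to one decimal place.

The two rarest classes, al fl b and al+ fl+ b+, are the double crossovers. Comparing them with the parentals, only the al allele has switched, so al is the middle locus and the order is b – al – fl.
Crossovers in the al–fl interval produce the single-crossover classes al+ fl+ b and al fl b+ (61 + 45 = 106) plus the double crossovers (15).
RF(al–fl) = (106 + 15) / 1000 = 121/1000 = 0.1210 → 12.1 m.u.

12.1 m.u.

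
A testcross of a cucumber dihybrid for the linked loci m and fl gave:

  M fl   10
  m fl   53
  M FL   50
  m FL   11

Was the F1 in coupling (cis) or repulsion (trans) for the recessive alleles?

The two most frequent classes are M FL (50) and m fl (53); these are the parental (non-recombinant) types.
So the F1 carried M FL on one chromosome and m fl on the other — the recessive alleles are on the same chromosome (cis / coupling).

cis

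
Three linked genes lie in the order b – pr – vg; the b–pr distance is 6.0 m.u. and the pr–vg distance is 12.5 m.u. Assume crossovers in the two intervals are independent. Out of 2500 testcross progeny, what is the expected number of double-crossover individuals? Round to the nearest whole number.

Map distances give recombination frequencies of 0.060 and 0.125 for the two intervals.
With no interference, expected double-crossover frequency = 0.060 × 0.125 = 0.00750.
Expected number = 0.00750 × 2500 = 18.75 ≈ 19.

19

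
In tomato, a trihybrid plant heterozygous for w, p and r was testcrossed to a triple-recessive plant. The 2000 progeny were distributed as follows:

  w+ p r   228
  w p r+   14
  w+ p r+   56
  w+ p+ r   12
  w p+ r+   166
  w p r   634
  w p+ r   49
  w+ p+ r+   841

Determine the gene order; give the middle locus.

The two most frequent reciprocal classes, w p r and w+ p+ r+, are the parental types, so the F1 was w p r / w+ p+ r+.
The two rarest classes, w p r+ and w+ p+ r, are the double crossovers. Comparing them with the parentals, only the r allele has switched, so r is the middle locus and the order is w – r – p.

r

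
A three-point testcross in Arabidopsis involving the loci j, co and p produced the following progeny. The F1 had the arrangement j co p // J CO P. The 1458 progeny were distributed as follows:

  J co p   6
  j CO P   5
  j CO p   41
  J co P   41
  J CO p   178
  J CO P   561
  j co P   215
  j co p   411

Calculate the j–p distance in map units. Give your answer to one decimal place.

27.7 map units

The two rarest classes, J co p and j CO P, are the double crossovers. Comparing them with the parentals, only the j allele has switched, so j is the middle locus and the order is p – j – co.
Crossovers in the p–j interval produce the single-crossover classes j co P and J CO p (215 + 178 = 393) plus the double crossovers (11).
RF(p–j) = (393 + 11) / 1458 = 404/1458 = 0.2771 → 27.7 map units.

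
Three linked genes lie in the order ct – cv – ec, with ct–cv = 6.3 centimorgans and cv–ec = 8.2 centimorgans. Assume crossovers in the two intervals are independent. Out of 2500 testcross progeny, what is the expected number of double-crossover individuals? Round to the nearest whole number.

Map distances give recombination frequencies of 0.063 and 0.082 for the two intervals.
With no interference, expected double-crossover frequency = 0.063 × 0.082 = 0.00517.
Expected number = 0.00517 × 2500 = 12.91 ≈ 13.

13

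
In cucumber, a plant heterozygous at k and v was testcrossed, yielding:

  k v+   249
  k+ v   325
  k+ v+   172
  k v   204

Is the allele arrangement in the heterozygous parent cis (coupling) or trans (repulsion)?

trans

The two most frequent classes are k+ v (325) and k v+ (249); these are the parental (non-recombinant) types.
So the F1 carried k+ v on one chromosome and k v+ on the other — the recessive alleles are on opposite chromosomes (trans / repulsion).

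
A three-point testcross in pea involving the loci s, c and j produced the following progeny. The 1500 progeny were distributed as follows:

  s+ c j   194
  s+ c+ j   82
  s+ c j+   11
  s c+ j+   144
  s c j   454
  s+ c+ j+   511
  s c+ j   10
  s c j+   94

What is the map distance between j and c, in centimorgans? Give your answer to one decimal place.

The two most frequent reciprocal classes, s c j and s+ c+ j+, are the parental types, so the F1 was s c j / s+ c+ j+.
The two rarest classes, s c+ j and s+ c j+, are the double crossovers. Comparing them with the parentals, only the c allele has switched, so c is the middle locus and the order is j – c – s.
Crossovers in the j–c interval produce the single-crossover classes s c j+ and s+ c+ j (94 + 82 = 176) plus the double crossovers (21).
RF(j–c) = (176 + 21) / 1500 = 197/1500 = 0.1313 → 13.1 centimorgans.

13.1 centimorgans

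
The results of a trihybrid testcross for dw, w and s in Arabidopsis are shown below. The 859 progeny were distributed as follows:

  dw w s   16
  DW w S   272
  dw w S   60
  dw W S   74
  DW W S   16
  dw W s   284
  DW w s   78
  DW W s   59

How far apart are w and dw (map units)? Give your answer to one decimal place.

17.6 map units

The two most frequent reciprocal classes, dw W s and DW w S, are the parental types, so the F1 was dw W s / DW w S.
The two rarest classes, dw w s and DW W S, are the double crossovers. Comparing them with the parentals, only the w allele has switched, so w is the middle locus and the order is dw – w – s.
Crossovers in the dw–w interval produce the single-crossover classes DW W s and dw w S (59 + 60 = 119) plus the double crossovers (32).
RF(dw–w) = (119 + 32) / 859 = 151/859 = 0.1758 → 17.6 map units.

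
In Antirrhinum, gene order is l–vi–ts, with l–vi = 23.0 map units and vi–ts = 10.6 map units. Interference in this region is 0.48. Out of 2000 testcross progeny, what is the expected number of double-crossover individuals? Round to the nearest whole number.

Map distances give recombination frequencies of 0.230 and 0.106 for the two intervals.
With interference 0.48 (so coincidence = 0.52), expected double-crossover frequency = 0.230 × 0.106 × 0.52 = 0.01268.
Expected number = 0.01268 × 2000 = 25.36 ≈ 25.

25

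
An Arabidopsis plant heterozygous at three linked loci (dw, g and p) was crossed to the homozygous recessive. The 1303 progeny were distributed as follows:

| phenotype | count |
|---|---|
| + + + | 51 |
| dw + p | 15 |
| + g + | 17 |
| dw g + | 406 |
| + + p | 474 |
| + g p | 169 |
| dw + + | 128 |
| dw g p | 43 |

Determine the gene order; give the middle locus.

The two most frequent reciprocal classes, dw g + and + + p, are the parental types, so the F1 was dw g + / + + p.
The two rarest classes, + g + and dw + p, are the double crossovers. Comparing them with the parentals, only the dw allele has switched, so dw is the middle locus and the order is p – dw – g.

dw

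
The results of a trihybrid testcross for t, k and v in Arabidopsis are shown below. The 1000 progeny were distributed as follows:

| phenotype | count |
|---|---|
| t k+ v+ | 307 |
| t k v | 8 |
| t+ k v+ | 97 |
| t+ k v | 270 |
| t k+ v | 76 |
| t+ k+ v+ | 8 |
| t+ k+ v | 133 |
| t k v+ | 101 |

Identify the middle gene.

t

The two most frequent reciprocal classes, t+ k v and t k+ v+, are the parental types, so the F1 was t+ k v / t k+ v+.
The two rarest classes, t k v and t+ k+ v+, are the double crossovers. Comparing them with the parentals, only the t allele has switched, so t is the middle locus and the order is k – t – v.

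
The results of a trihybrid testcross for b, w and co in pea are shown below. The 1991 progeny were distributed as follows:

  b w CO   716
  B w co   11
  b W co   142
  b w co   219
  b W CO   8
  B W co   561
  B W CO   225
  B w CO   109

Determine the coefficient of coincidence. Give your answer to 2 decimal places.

The two most frequent reciprocal classes, B W co and b w CO, are the parental types, so the F1 was B W co / b w CO.
The two rarest classes, B w co and b W CO, are the double crossovers. Comparing them with the parentals, only the w allele has switched, so w is the middle locus and the order is b – w – co.
b–w: (251 + 19)/1991 = 0.1356; w–co: (444 + 19)/1991 = 0.2325.
Expected DCO frequency = 0.1356 × 0.2325 ≈ 0.03153; observed = 19/1991 ≈ 0.00954.
Coefficient of coincidence = 0.00954/0.03153 ≈ 0.30.

0.30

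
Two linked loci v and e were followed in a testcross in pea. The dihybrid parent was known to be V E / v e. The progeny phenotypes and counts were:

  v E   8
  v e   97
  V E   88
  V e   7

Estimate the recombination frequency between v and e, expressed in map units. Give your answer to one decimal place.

7.5 map units

The recombinant classes are V e and v E: 7 + 8 = 15.
Recombination frequency = 15/200 = 0.0750 ≈ 7.5%, i.e. 7.5 map units.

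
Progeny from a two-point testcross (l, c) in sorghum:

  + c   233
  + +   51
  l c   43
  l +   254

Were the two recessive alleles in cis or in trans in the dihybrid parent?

The two most frequent classes are + c (233) and l + (254); these are the parental (non-recombinant) types.
So the F1 carried + c on one chromosome and l + on the other — the recessive alleles are on opposite chromosomes (trans / repulsion).

trans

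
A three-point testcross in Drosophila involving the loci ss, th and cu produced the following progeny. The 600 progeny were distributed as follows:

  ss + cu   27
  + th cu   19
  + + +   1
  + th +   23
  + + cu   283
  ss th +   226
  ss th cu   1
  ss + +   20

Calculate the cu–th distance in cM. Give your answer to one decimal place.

The two most frequent reciprocal classes, ss th + and + + cu, are the parental types, so the F1 was ss th + / + + cu.
The two rarest classes, ss th cu and + + +, are the double crossovers. Comparing them with the parentals, only the cu allele has switched, so cu is the middle locus and the order is th – cu – ss.
Crossovers in the th–cu interval produce the single-crossover classes ss + + and + th cu (20 + 19 = 39) plus the double crossovers (2).
RF(th–cu) = (39 + 2) / 600 = 41/600 = 0.0683 → 6.8 cM.

6.8 cM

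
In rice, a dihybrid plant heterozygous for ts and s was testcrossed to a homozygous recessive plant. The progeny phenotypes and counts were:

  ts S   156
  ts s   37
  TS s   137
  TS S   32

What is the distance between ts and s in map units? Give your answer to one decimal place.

19.1 map units

The two most frequent classes, TS s (137) and ts S (156), are the parental types, so the F1 was TS s / ts S.
The recombinant classes are TS S and ts s: 32 + 37 = 69.
Recombination frequency = 69/362 = 0.1906 ≈ 19.1%, i.e. 19.1 map units.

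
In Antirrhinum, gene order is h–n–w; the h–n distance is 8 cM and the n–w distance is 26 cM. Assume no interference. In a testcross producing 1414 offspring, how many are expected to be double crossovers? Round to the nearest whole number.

29

Map distances give recombination frequencies of 0.080 and 0.260 for the two intervals.
With no interference, expected double-crossover frequency = 0.080 × 0.260 = 0.02080.
Expected number = 0.02080 × 1414 = 29.41 ≈ 29.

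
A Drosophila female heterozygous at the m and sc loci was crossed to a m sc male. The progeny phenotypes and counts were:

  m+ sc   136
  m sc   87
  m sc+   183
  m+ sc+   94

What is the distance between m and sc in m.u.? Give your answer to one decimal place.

36.2 m.u.

The two most frequent classes, m+ sc (136) and m sc+ (183), are the parental types, so the F1 was m+ sc / m sc+.
The recombinant classes are m+ sc+ and m sc: 94 + 87 = 181.
Recombination frequency = 181/500 = 0.3620 ≈ 36.2%, i.e. 36.2 m.u.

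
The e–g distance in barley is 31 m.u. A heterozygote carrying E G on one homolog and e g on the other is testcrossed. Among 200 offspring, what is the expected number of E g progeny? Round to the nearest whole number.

31

A map distance of 31 m.u. corresponds to a recombination frequency of 0.310.
The F1 is E G / e g, so E g is a recombinant gamete class with expected frequency r/2 = 0.310/2 = 0.1550.
Expected number = 0.1550 × 200 = 31.00 ≈ 31.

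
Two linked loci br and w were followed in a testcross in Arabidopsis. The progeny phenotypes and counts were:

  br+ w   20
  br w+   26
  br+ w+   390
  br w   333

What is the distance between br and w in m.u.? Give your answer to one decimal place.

6.0 m.u.

The two most frequent classes, br+ w+ (390) and br w (333), are the parental types, so the F1 was br+ w+ / br w.
The recombinant classes are br+ w and br w+: 20 + 26 = 46.
Recombination frequency = 46/769 = 0.0598 ≈ 6.0%, i.e. 6.0 m.u.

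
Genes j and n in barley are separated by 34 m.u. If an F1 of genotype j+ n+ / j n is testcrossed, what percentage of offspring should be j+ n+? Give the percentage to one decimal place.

A map distance of 34 m.u. corresponds to a recombination frequency of 0.340.
The F1 is j+ n+ / j n, so j+ n+ is a parental gamete class with expected frequency (1 − r)/2 = 0.660/2 = 0.3300.
That is 0.3300 = 33.0% of the progeny.

33.0%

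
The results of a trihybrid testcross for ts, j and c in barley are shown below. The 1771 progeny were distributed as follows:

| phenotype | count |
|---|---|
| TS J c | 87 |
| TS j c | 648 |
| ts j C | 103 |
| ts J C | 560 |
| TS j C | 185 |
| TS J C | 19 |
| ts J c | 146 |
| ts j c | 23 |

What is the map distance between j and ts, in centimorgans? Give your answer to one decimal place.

The two most frequent reciprocal classes, TS j c and ts J C, are the parental types, so the F1 was TS j c / ts J C.
The two rarest classes, ts j c and TS J C, are the double crossovers. Comparing them with the parentals, only the ts allele has switched, so ts is the middle locus and the order is j – ts – c.
Crossovers in the j–ts interval produce the single-crossover classes TS J c and ts j C (87 + 103 = 190) plus the double crossovers (42).
RF(j–ts) = (190 + 42) / 1771 = 232/1771 = 0.1310 → 13.1 centimorgans.

13.1 centimorgans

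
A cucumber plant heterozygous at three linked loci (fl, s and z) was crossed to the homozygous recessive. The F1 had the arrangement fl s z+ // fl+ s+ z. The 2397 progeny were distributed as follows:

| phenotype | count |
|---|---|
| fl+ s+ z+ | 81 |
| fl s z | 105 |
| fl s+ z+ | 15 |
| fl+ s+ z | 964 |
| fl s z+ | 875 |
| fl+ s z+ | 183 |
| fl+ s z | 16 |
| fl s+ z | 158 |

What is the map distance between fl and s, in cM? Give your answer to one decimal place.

The two rarest classes, fl s+ z+ and fl+ s z, are the double crossovers. Comparing them with the parentals, only the s allele has switched, so s is the middle locus and the order is fl – s – z.
Crossovers in the fl–s interval produce the single-crossover classes fl+ s z+ and fl s+ z (183 + 158 = 341) plus the double crossovers (31).
RF(fl–s) = (341 + 31) / 2397 = 372/2397 = 0.1552 → 15.5 cM.

15.5 cM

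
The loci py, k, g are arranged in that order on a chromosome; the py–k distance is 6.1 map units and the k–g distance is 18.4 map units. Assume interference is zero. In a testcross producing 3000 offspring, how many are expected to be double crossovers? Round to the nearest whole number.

34

Map distances give recombination frequencies of 0.061 and 0.184 for the two intervals.
With no interference, expected double-crossover frequency = 0.061 × 0.184 = 0.01122.
Expected number = 0.01122 × 3000 = 33.67 ≈ 34.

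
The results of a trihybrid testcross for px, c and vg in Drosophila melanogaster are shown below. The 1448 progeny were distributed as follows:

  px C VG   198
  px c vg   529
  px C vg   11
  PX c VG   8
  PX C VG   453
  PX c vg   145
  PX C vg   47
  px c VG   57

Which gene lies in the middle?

The two most frequent reciprocal classes, px c vg and PX C VG, are the parental types, so the F1 was px c vg / PX C VG.
The two rarest classes, px C vg and PX c VG, are the double crossovers. Comparing them with the parentals, only the c allele has switched, so c is the middle locus and the order is px – c – vg.

c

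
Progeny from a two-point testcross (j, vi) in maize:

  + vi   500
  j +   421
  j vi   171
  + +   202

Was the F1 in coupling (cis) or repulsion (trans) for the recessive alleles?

trans

The two most frequent classes are + vi (500) and j + (421); these are the parental (non-recombinant) types.
So the F1 carried + vi on one chromosome and j + on the other — the recessive alleles are on opposite chromosomes (trans / repulsion).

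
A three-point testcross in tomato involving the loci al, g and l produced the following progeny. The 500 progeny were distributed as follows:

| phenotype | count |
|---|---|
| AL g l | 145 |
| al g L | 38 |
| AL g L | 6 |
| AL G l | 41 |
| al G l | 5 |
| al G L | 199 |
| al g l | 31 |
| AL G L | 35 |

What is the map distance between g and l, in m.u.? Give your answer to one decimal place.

The two most frequent reciprocal classes, AL g l and al G L, are the parental types, so the F1 was AL g l / al G L.
The two rarest classes, AL g L and al G l, are the double crossovers. Comparing them with the parentals, only the l allele has switched, so l is the middle locus and the order is g – l – al.
Crossovers in the g–l interval produce the single-crossover classes AL G l and al g L (41 + 38 = 79) plus the double crossovers (11).
RF(g–l) = (79 + 11) / 500 = 90/500 = 0.1800 → 18.0 m.u.

18.0 m.u.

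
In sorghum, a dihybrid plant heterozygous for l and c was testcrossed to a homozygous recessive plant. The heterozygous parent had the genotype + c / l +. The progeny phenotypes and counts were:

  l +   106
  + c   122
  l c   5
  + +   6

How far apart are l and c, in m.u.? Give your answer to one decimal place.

The recombinant classes are + + and l c: 6 + 5 = 11.
Recombination frequency = 11/239 = 0.0460 ≈ 4.6%, i.e. 4.6 m.u.

4.6 m.u.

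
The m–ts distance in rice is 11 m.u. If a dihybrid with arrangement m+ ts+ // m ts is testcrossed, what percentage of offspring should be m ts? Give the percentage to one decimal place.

A map distance of 11 m.u. corresponds to a recombination frequency of 0.110.
The F1 is m+ ts+ / m ts, so m ts is a parental gamete class with expected frequency (1 − r)/2 = 0.890/2 = 0.4450.
That is 0.4450 = 44.5% of the progeny.

44.5%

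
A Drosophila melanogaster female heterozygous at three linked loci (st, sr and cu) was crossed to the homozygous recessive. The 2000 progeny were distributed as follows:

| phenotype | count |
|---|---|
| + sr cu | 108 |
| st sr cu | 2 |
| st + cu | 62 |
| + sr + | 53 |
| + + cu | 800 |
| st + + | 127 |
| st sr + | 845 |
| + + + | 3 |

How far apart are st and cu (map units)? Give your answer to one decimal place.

The two most frequent reciprocal classes, st sr + and + + cu, are the parental types, so the F1 was st sr + / + + cu.
The two rarest classes, st sr cu and + + +, are the double crossovers. Comparing them with the parentals, only the cu allele has switched, so cu is the middle locus and the order is st – cu – sr.
Crossovers in the st–cu interval produce the single-crossover classes + sr + and st + cu (53 + 62 = 115) plus the double crossovers (5).
RF(st–cu) = (115 + 5) / 2000 = 120/2000 = 0.0600 → 6.0 map units.

6.0 map units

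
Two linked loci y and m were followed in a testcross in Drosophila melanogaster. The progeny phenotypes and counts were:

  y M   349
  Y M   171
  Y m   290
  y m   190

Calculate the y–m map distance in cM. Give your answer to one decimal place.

36.1 cM

The two most frequent classes, Y m (290) and y M (349), are the parental types, so the F1 was Y m / y M.
The recombinant classes are Y M and y m: 171 + 190 = 361.
Recombination frequency = 361/1000 = 0.3610 ≈ 36.1%, i.e. 36.1 cM.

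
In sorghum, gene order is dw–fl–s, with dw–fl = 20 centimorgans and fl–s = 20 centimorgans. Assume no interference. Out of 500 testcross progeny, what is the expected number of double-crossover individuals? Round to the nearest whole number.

Map distances give recombination frequencies of 0.200 and 0.200 for the two intervals.
With no interference, expected double-crossover frequency = 0.200 × 0.200 = 0.04000.
Expected number = 0.04000 × 500 = 20.00 ≈ 20.

20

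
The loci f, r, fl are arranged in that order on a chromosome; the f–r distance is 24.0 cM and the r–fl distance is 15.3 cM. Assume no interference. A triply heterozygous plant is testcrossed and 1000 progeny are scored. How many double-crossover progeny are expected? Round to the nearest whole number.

Map distances give recombination frequencies of 0.240 and 0.153 for the two intervals.
With no interference, expected double-crossover frequency = 0.240 × 0.153 = 0.03672.
Expected number = 0.03672 × 1000 = 36.72 ≈ 37.

37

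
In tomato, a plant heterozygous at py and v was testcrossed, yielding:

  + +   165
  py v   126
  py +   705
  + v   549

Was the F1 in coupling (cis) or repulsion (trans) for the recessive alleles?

trans

The two most frequent classes are + v (549) and py + (705); these are the parental (non-recombinant) types.
So the F1 carried + v on one chromosome and py + on the other — the recessive alleles are on opposite chromosomes (trans / repulsion).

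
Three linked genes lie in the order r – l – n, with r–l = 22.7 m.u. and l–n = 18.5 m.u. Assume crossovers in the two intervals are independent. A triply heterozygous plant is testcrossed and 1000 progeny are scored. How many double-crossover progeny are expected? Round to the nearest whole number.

42

Map distances give recombination frequencies of 0.227 and 0.185 for the two intervals.
With no interference, expected double-crossover frequency = 0.227 × 0.185 = 0.04199.
Expected number = 0.04199 × 1000 = 41.99 ≈ 42.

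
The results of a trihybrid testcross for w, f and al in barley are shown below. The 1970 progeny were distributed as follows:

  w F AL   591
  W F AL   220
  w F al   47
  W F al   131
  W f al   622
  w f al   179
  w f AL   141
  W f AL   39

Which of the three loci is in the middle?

The two most frequent reciprocal classes, w F AL and W f al, are the parental types, so the F1 was w F AL / W f al.
The two rarest classes, w F al and W f AL, are the double crossovers. Comparing them with the parentals, only the al allele has switched, so al is the middle locus and the order is w – al – f.

al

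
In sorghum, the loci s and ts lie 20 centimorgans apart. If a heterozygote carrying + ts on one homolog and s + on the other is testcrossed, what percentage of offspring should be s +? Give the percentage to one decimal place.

A map distance of 20 centimorgans corresponds to a recombination frequency of 0.200.
The F1 is + ts / s +, so s + is a parental gamete class with expected frequency (1 − r)/2 = 0.800/2 = 0.4000.
That is 0.4000 = 40.0% of the progeny.

40.0%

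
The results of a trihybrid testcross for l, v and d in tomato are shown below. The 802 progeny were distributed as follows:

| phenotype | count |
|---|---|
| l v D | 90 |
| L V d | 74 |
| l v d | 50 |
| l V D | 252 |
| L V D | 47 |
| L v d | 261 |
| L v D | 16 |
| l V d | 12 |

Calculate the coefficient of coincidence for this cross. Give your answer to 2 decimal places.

The two most frequent reciprocal classes, l V D and L v d, are the parental types, so the F1 was l V D / L v d.
The two rarest classes, l V d and L v D, are the double crossovers. Comparing them with the parentals, only the d allele has switched, so d is the middle locus and the order is v – d – l.
v–d: (164 + 28)/802 = 0.2394; d–l: (97 + 28)/802 = 0.1559.
Expected DCO frequency = 0.2394 × 0.1559 ≈ 0.03732; observed = 28/802 ≈ 0.03491.
Coefficient of coincidence = 0.03491/0.03732 ≈ 0.94.

0.94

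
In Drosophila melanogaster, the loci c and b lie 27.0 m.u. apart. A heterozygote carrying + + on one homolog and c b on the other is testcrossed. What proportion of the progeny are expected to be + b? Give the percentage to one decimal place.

13.5%

A map distance of 27.0 m.u. corresponds to a recombination frequency of 0.270.
The F1 is + + / c b, so + b is a recombinant gamete class with expected frequency r/2 = 0.270/2 = 0.1350.
That is 0.1350 = 13.5% of the progeny.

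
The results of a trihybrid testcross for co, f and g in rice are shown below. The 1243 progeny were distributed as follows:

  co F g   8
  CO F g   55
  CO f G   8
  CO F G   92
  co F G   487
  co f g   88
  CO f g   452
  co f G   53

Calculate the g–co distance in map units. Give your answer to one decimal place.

15.8 map units

The two most frequent reciprocal classes, CO f g and co F G, are the parental types, so the F1 was CO f g / co F G.
The two rarest classes, CO f G and co F g, are the double crossovers. Comparing them with the parentals, only the g allele has switched, so g is the middle locus and the order is f – g – co.
Crossovers in the g–co interval produce the single-crossover classes co f g and CO F G (88 + 92 = 180) plus the double crossovers (16).
RF(g–co) = (180 + 16) / 1243 = 196/1243 = 0.1577 → 15.8 map units.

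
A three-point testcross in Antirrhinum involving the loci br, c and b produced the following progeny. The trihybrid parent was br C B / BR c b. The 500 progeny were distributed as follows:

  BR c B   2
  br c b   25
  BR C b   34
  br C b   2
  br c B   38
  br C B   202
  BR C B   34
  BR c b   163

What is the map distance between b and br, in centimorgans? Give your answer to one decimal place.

12.6 centimorgans

The two rarest classes, br C b and BR c B, are the double crossovers. Comparing them with the parentals, only the b allele has switched, so b is the middle locus and the order is c – b – br.
Crossovers in the b–br interval produce the single-crossover classes BR C B and br c b (34 + 25 = 59) plus the double crossovers (4).
RF(b–br) = (59 + 4) / 500 = 63/500 = 0.1260 → 12.6 centimorgans.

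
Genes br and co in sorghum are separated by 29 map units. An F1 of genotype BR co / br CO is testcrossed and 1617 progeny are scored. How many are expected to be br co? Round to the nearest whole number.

A map distance of 29 map units corresponds to a recombination frequency of 0.290.
The F1 is BR co / br CO, so br co is a recombinant gamete class with expected frequency r/2 = 0.290/2 = 0.1450.
Expected number = 0.1450 × 1617 = 234.46 ≈ 234.

234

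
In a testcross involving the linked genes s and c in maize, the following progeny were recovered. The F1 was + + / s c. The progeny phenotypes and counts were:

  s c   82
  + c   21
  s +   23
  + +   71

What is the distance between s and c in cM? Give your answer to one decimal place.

The recombinant classes are + c and s +: 21 + 23 = 44.
Recombination frequency = 44/197 = 0.2234 ≈ 22.3%, i.e. 22.3 cM.

22.3 cM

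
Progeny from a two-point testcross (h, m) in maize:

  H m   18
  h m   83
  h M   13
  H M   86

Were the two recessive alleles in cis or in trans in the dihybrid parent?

The two most frequent classes are H M (86) and h m (83); these are the parental (non-recombinant) types.
So the F1 carried H M on one chromosome and h m on the other — the recessive alleles are on the same chromosome (cis / coupling).

cis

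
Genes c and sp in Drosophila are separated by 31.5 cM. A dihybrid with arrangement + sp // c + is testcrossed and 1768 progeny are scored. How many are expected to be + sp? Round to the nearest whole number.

A map distance of 31.5 cM corresponds to a recombination frequency of 0.315.
The F1 is + sp / c +, so + sp is a parental gamete class with expected frequency (1 − r)/2 = 0.685/2 = 0.3425.
Expected number = 0.3425 × 1768 = 605.54 ≈ 606.

606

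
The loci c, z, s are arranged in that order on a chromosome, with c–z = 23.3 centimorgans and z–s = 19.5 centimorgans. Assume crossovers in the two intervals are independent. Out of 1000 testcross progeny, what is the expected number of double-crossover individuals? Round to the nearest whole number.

Map distances give recombination frequencies of 0.233 and 0.195 for the two intervals.
With no interference, expected double-crossover frequency = 0.233 × 0.195 = 0.04544.
Expected number = 0.04544 × 1000 = 45.44 ≈ 45.

45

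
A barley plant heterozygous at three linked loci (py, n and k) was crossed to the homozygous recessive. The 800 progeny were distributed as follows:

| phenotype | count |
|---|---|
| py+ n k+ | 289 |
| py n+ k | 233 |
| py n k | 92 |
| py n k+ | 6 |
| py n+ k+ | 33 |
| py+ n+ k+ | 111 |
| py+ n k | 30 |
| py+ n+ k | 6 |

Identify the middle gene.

The two most frequent reciprocal classes, py n+ k and py+ n k+, are the parental types, so the F1 was py n+ k / py+ n k+.
The two rarest classes, py+ n+ k and py n k+, are the double crossovers. Comparing them with the parentals, only the py allele has switched, so py is the middle locus and the order is n – py – k.

py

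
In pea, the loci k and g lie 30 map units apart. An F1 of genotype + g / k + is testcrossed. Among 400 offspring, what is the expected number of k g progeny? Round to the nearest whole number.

60

A map distance of 30 map units corresponds to a recombination frequency of 0.300.
The F1 is + g / k +, so k g is a recombinant gamete class with expected frequency r/2 = 0.300/2 = 0.1500.
Expected number = 0.1500 × 400 = 60.00 ≈ 60.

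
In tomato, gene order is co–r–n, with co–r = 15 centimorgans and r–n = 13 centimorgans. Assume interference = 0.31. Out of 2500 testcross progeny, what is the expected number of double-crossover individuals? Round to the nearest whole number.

Map distances give recombination frequencies of 0.150 and 0.130 for the two intervals.
With interference 0.31 (so coincidence = 0.69), expected double-crossover frequency = 0.150 × 0.130 × 0.69 = 0.01345.
Expected number = 0.01345 × 2500 = 33.64 ≈ 34.

34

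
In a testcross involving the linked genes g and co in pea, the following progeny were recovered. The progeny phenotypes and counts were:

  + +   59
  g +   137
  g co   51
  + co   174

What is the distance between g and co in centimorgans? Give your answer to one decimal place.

26.1 centimorgans

The two most frequent classes, + co (174) and g + (137), are the parental types, so the F1 was + co / g +.
The recombinant classes are + + and g co: 59 + 51 = 110.
Recombination frequency = 110/421 = 0.2613 ≈ 26.1%, i.e. 26.1 centimorgans.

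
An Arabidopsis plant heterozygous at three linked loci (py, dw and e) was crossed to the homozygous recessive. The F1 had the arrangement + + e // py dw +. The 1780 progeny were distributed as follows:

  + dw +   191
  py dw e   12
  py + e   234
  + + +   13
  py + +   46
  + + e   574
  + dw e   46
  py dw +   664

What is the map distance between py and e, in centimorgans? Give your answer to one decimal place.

The two rarest classes, + + + and py dw e, are the double crossovers. Comparing them with the parentals, only the e allele has switched, so e is the middle locus and the order is dw – e – py.
Crossovers in the e–py interval produce the single-crossover classes py + e and + dw + (234 + 191 = 425) plus the double crossovers (25).
RF(e–py) = (425 + 25) / 1780 = 450/1780 = 0.2528 → 25.3 centimorgans.

25.3 centimorgans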